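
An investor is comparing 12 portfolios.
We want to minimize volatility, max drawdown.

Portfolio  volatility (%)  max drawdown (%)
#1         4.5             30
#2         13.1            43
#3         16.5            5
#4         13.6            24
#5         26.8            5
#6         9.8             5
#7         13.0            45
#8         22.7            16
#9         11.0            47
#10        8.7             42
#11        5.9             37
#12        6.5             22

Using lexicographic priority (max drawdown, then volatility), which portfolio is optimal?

#6

First minimize max drawdown: best is 5, kept {#3, #5, #6}.
Then minimize volatility: best is 9.8, kept {#6}.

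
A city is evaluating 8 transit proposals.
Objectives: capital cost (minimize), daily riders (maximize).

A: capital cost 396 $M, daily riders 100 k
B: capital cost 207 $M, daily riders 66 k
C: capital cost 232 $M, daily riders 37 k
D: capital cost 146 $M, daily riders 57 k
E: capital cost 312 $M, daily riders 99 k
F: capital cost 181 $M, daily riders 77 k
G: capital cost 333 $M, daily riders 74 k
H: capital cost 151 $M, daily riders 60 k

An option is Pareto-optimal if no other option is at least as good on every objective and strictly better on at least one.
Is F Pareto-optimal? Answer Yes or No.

Yes

A: worse on capital cost (396 vs 181).
B: worse on capital cost (207 vs 181).
C: worse on capital cost (232 vs 181).
D: worse on daily riders (57 vs 77).
E: worse on capital cost (312 vs 181).
G: worse on capital cost (333 vs 181).
H: worse on daily riders (60 vs 77).
No option is at least as good as F on every objective and strictly better on one.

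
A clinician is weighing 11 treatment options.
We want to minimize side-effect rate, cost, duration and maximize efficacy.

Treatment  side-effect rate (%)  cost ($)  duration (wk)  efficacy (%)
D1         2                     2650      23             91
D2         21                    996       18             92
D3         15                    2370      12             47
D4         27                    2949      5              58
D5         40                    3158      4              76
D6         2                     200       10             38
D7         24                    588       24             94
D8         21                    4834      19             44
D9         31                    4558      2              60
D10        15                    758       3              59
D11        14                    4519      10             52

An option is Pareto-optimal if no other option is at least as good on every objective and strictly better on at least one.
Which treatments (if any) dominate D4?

D10

D10: side-effect rate 15≤27, cost 758≤2949, duration 3≤5, efficacy 59≥58 — dominates D4.
Others (D1, D2, D3, D5, D6, D7, D8, D9, D11) are each worse than D4 on at least one objective.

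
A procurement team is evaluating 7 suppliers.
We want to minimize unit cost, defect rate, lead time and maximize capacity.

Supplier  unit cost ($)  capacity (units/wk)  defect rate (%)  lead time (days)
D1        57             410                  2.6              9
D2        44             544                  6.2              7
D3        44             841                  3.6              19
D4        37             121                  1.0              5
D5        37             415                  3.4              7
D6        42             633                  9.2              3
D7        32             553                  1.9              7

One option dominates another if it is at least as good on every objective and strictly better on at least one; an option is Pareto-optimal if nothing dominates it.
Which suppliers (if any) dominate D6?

none

D1: worse on unit cost (57 vs 42).
D2: worse on unit cost (44 vs 42).
D3: worse on unit cost (44 vs 42).
D4: worse on capacity (121 vs 633).
D5: worse on capacity (415 vs 633).
D7: worse on capacity (553 vs 633).
No option dominates D6.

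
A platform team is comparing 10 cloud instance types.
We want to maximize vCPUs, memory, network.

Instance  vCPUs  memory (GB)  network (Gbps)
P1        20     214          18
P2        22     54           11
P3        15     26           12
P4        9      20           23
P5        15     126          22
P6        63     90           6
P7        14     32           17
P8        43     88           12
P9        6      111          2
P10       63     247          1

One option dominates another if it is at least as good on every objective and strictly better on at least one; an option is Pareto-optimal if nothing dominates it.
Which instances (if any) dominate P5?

none

P1: worse on network (18 vs 22).
P2: worse on memory (54 vs 126).
P3: worse on memory (26 vs 126).
P4: worse on vCPUs (9 vs 15).
P6: worse on memory (90 vs 126).
P7: worse on vCPUs (14 vs 15).
P8: worse on memory (88 vs 126).
P9: worse on vCPUs (6 vs 15).
P10: worse on network (1 vs 22).
No option dominates P5.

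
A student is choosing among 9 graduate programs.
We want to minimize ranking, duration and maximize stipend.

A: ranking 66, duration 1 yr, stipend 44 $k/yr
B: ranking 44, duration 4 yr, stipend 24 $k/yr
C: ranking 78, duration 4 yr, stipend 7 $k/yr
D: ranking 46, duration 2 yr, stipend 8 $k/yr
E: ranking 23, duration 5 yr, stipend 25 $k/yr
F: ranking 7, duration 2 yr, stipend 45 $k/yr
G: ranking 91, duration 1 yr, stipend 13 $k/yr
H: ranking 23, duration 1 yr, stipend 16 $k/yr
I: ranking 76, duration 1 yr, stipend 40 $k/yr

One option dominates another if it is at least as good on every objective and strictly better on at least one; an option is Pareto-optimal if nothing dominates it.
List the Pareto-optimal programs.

A, F, H

A: not dominated.
B: dominated by F (ranking 7≤44, duration 2≤4, stipend 45≥24).
C: dominated by A (ranking 66≤78, duration 1≤4, stipend 44≥7).
D: dominated by F (ranking 7≤46, duration 2≤2, stipend 45≥8).
E: dominated by F (ranking 7≤23, duration 2≤5, stipend 45≥25).
F: not dominated (best ranking).
G: dominated by A (ranking 66≤91, duration 1≤1, stipend 44≥13).
H: not dominated.
I: dominated by A (ranking 66≤76, duration 1≤1, stipend 44≥40).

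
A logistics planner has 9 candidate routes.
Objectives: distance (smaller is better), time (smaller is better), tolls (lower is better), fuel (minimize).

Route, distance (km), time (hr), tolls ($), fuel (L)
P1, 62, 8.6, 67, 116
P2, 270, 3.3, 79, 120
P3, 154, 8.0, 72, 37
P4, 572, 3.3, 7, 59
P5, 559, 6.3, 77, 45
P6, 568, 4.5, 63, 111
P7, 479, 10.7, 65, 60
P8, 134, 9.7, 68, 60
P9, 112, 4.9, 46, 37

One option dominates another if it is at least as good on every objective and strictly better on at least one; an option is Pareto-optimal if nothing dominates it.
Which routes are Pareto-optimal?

P1: not dominated (best distance).
P2: not dominated.
P3: dominated by P9 (distance 112≤154, time 4.9≤8.0, tolls 46≤72, fuel 37≤37).
P4: not dominated (best tolls).
P5: dominated by P9 (distance 112≤559, time 4.9≤6.3, tolls 46≤77, fuel 37≤45).
P6: not dominated.
P7: dominated by P9 (distance 112≤479, time 4.9≤10.7, tolls 46≤65, fuel 37≤60).
P8: dominated by P9 (distance 112≤134, time 4.9≤9.7, tolls 46≤68, fuel 37≤60).
P9: not dominated.

P1, P2, P4, P6, P9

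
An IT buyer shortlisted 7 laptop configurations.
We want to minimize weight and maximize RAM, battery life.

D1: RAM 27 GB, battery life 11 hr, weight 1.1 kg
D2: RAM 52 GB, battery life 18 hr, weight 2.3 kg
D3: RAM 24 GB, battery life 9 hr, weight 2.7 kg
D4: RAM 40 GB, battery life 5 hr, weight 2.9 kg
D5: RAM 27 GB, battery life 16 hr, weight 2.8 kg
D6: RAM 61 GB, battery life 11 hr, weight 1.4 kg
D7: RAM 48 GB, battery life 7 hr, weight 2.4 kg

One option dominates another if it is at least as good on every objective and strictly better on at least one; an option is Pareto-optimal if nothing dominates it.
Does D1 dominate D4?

D1 vs D4: D1 is worse on RAM (27 vs 40), so it does not dominate D4.

No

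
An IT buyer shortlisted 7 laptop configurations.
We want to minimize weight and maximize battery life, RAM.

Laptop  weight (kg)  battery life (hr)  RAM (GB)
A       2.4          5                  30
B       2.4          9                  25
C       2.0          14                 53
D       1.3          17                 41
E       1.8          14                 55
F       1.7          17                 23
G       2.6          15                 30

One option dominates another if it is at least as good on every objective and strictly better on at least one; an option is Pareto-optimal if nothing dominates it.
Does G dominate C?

G vs C: G is worse on weight (2.6 vs 2.0), so it does not dominate C.

No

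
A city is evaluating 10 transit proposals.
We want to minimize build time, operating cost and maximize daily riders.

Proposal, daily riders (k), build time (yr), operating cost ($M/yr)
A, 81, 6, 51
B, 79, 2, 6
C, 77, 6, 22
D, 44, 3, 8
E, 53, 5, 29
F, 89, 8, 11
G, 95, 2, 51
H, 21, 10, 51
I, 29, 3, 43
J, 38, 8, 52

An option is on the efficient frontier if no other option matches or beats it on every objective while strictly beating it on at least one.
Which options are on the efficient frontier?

A: dominated by G (daily riders 95≥81, build time 2≤6, operating cost 51≤51).
B: not dominated (best operating cost).
C: dominated by B (daily riders 79≥77, build time 2≤6, operating cost 6≤22).
D: dominated by B (daily riders 79≥44, build time 2≤3, operating cost 6≤8).
E: dominated by B (daily riders 79≥53, build time 2≤5, operating cost 6≤29).
F: not dominated.
G: not dominated (best daily riders).
H: dominated by A (daily riders 81≥21, build time 6≤10, operating cost 51≤51).
I: dominated by B (daily riders 79≥29, build time 2≤3, operating cost 6≤43).
J: dominated by A (daily riders 81≥38, build time 6≤8, operating cost 51≤52).

B, F, G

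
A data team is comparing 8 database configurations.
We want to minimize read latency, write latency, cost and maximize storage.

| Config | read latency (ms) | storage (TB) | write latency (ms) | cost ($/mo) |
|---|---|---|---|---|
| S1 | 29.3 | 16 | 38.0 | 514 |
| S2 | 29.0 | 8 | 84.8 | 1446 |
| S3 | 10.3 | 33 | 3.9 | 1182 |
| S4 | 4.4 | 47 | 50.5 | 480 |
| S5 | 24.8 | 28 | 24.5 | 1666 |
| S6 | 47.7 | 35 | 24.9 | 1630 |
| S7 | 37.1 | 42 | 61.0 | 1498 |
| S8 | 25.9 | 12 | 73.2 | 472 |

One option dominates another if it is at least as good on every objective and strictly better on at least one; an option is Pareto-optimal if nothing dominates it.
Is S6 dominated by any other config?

S1: worse on storage (16 vs 35).
S2: worse on storage (8 vs 35).
S3: worse on storage (33 vs 35).
S4: worse on write latency (50.5 vs 24.9).
S5: worse on storage (28 vs 35).
S7: worse on write latency (61.0 vs 24.9).
S8: worse on storage (12 vs 35).
No option is at least as good as S6 on every objective and strictly better on one.

No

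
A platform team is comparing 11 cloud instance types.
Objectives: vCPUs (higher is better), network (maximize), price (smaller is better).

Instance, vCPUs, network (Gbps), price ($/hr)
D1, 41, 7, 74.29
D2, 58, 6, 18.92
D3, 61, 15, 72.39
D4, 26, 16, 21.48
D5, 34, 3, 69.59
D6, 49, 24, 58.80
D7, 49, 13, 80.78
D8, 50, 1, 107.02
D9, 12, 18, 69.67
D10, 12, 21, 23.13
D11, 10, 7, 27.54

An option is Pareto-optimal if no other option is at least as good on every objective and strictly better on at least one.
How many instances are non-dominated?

5

D1: dominated by D3 (vCPUs 61≥41, network 15≥7, price 72.39≤74.29).
D2: not dominated (best price).
D3: not dominated (best vCPUs).
D4: not dominated.
D5: dominated by D2 (vCPUs 58≥34, network 6≥3, price 18.92≤69.59).
D6: not dominated (best network).
D7: dominated by D3 (vCPUs 61≥49, network 15≥13, price 72.39≤80.78).
D8: dominated by D2 (vCPUs 58≥50, network 6≥1, price 18.92≤107.02).
D9: dominated by D6 (vCPUs 49≥12, network 24≥18, price 58.80≤69.67).
D10: not dominated.
D11: dominated by D4 (vCPUs 26≥10, network 16≥7, price 21.48≤27.54).
Pareto-optimal: D2, D3, D4, D6, D10 → 5.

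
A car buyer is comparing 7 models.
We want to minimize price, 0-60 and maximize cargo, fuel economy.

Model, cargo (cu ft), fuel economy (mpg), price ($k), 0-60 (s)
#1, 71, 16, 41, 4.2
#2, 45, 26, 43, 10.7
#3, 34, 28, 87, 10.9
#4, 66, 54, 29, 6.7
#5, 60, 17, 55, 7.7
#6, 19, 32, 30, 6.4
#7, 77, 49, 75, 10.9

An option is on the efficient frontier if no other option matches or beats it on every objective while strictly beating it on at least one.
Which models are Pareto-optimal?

#1: not dominated (best 0-60).
#2: dominated by #4 (cargo 66≥45, fuel economy 54≥26, price 29≤43, 0-60 6.7≤10.7).
#3: dominated by #4 (cargo 66≥34, fuel economy 54≥28, price 29≤87, 0-60 6.7≤10.9).
#4: not dominated (best fuel economy).
#5: dominated by #4 (cargo 66≥60, fuel economy 54≥17, price 29≤55, 0-60 6.7≤7.7).
#6: not dominated.
#7: not dominated (best cargo).

#1, #4, #6, #7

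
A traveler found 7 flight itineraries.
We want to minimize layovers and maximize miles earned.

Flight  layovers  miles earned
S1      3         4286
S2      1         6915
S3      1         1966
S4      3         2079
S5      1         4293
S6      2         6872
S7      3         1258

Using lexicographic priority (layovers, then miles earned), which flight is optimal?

S2

First minimize layovers: best is 1, kept {S2, S3, S5}.
Then maximize miles earned: best is 6915, kept {S2}.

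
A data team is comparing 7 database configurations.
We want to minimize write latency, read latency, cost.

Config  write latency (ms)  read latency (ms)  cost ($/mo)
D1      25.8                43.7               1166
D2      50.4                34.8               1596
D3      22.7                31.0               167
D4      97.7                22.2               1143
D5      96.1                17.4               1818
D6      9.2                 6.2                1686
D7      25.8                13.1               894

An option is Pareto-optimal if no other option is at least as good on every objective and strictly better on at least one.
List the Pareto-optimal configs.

D3, D6, D7

D1: dominated by D3 (write latency 22.7≤25.8, read latency 31.0≤43.7, cost 167≤1166).
D2: dominated by D3 (write latency 22.7≤50.4, read latency 31.0≤34.8, cost 167≤1596).
D3: not dominated (best cost).
D4: dominated by D7 (write latency 25.8≤97.7, read latency 13.1≤22.2, cost 894≤1143).
D5: dominated by D6 (write latency 9.2≤96.1, read latency 6.2≤17.4, cost 1686≤1818).
D6: not dominated (best write latency).
D7: not dominated.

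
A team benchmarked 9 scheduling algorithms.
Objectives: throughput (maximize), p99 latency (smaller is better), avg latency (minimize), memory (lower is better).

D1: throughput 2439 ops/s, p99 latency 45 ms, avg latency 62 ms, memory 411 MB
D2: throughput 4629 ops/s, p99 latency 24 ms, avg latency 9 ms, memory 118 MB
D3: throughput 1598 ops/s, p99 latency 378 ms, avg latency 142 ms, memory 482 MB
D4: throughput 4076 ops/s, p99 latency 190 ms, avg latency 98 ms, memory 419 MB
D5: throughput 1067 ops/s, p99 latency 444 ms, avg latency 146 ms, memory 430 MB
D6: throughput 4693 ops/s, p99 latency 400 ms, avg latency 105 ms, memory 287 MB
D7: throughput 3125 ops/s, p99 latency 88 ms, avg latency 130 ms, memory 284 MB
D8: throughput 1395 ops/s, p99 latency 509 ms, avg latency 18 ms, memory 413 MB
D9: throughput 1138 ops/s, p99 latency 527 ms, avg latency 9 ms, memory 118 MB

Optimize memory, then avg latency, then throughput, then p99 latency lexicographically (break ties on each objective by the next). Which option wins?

D2

First minimize memory: best is 118, kept {D2, D9}.
Then minimize avg latency: best is 9, kept {D2, D9}.
Then maximize throughput: best is 4629, kept {D2}.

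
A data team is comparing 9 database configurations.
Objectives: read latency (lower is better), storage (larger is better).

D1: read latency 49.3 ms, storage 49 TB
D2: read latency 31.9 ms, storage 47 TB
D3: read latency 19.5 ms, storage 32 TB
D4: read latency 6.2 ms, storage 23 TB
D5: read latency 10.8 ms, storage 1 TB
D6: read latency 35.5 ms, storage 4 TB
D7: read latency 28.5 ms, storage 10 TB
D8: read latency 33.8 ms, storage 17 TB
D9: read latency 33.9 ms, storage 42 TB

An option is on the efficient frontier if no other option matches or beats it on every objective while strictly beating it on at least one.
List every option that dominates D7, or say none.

D3, D4

D3: read latency 19.5≤28.5, storage 32≥10 — dominates D7.
D4: read latency 6.2≤28.5, storage 23≥10 — dominates D7.
Others (D1, D2, D5, D6, D8, D9) are each worse than D7 on at least one objective.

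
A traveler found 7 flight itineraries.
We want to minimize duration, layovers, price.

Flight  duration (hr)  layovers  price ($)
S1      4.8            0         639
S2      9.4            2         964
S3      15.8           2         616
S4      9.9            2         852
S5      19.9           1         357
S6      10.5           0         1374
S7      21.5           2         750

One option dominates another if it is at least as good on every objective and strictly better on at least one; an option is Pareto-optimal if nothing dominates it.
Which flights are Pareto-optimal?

S1, S3, S5

S1: not dominated (best duration).
S2: dominated by S1 (duration 4.8≤9.4, layovers 0≤2, price 639≤964).
S3: not dominated.
S4: dominated by S1 (duration 4.8≤9.9, layovers 0≤2, price 639≤852).
S5: not dominated (best price).
S6: dominated by S1 (duration 4.8≤10.5, layovers 0≤0, price 639≤1374).
S7: dominated by S1 (duration 4.8≤21.5, layovers 0≤2, price 639≤750).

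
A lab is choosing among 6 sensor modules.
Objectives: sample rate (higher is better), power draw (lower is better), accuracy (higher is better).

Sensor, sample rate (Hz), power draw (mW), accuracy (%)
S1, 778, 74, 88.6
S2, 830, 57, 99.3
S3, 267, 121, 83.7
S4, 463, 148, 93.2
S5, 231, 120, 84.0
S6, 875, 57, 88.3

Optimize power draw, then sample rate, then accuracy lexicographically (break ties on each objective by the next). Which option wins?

S6

First minimize power draw: best is 57, kept {S2, S6}.
Then maximize sample rate: best is 875, kept {S6}.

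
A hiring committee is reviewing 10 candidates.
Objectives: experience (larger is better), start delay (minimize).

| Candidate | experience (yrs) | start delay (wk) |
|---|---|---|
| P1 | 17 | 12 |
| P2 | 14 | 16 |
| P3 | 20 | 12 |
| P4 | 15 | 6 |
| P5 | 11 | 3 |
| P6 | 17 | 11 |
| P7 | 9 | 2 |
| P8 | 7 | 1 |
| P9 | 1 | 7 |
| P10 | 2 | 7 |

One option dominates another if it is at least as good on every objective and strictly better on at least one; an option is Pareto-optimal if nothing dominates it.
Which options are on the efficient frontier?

P1: dominated by P3 (experience 20≥17, start delay 12≤12).
P2: dominated by P1 (experience 17≥14, start delay 12≤16).
P3: not dominated (best experience).
P4: not dominated.
P5: not dominated.
P6: not dominated.
P7: not dominated.
P8: not dominated (best start delay).
P9: dominated by P4 (experience 15≥1, start delay 6≤7).
P10: dominated by P4 (experience 15≥2, start delay 6≤7).

P3, P4, P5, P6, P7, P8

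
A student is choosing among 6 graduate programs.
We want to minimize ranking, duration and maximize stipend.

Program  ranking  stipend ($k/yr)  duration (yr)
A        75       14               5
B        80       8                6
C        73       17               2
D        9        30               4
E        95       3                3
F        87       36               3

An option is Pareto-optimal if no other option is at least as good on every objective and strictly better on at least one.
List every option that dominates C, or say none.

A: worse on ranking (75 vs 73).
B: worse on ranking (80 vs 73).
D: worse on duration (4 vs 2).
E: worse on ranking (95 vs 73).
F: worse on ranking (87 vs 73).
No option dominates C.

none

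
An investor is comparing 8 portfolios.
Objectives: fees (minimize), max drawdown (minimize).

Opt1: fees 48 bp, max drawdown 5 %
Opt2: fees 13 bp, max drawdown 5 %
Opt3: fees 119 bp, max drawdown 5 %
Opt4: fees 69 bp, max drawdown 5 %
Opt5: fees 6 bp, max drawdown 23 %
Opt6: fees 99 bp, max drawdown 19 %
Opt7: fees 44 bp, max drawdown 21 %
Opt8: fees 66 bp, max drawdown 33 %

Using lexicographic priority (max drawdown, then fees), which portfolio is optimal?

First minimize max drawdown: best is 5, kept {Opt1, Opt2, Opt3, Opt4}.
Then minimize fees: best is 13, kept {Opt2}.

Opt2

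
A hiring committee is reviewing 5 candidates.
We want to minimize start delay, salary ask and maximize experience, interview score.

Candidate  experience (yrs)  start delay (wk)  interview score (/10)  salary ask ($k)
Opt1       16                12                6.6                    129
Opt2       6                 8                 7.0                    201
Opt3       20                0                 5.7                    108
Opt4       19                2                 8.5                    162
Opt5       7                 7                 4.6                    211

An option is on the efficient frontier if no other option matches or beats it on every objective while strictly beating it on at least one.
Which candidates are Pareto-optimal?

Opt1: not dominated.
Opt2: dominated by Opt4 (experience 19≥6, start delay 2≤8, interview score 8.5≥7.0, salary ask 162≤201).
Opt3: not dominated (best experience).
Opt4: not dominated (best interview score).
Opt5: dominated by Opt3 (experience 20≥7, start delay 0≤7, interview score 5.7≥4.6, salary ask 108≤211).

Opt1, Opt3, Opt4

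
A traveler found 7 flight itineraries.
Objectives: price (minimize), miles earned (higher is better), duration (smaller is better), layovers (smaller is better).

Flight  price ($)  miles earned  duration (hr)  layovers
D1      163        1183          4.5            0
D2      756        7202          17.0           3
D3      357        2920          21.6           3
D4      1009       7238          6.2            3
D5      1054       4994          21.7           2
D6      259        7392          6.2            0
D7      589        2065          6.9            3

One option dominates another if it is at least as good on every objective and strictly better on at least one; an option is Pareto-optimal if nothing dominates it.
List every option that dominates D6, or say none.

D1: worse on miles earned (1183 vs 7392).
D2: worse on price (756 vs 259).
D3: worse on price (357 vs 259).
D4: worse on price (1009 vs 259).
D5: worse on price (1054 vs 259).
D7: worse on price (589 vs 259).
No option dominates D6.

none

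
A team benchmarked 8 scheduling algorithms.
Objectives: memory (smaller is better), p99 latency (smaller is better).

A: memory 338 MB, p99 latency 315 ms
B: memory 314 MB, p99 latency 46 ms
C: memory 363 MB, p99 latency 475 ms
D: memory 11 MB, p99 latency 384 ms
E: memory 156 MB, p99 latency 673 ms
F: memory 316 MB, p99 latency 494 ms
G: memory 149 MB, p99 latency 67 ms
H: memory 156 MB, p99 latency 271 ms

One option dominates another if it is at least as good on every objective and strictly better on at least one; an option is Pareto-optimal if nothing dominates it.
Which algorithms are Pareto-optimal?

B, D, G

A: dominated by B (memory 314≤338, p99 latency 46≤315).
B: not dominated (best p99 latency).
C: dominated by A (memory 338≤363, p99 latency 315≤475).
D: not dominated (best memory).
E: dominated by D (memory 11≤156, p99 latency 384≤673).
F: dominated by B (memory 314≤316, p99 latency 46≤494).
G: not dominated.
H: dominated by G (memory 149≤156, p99 latency 67≤271).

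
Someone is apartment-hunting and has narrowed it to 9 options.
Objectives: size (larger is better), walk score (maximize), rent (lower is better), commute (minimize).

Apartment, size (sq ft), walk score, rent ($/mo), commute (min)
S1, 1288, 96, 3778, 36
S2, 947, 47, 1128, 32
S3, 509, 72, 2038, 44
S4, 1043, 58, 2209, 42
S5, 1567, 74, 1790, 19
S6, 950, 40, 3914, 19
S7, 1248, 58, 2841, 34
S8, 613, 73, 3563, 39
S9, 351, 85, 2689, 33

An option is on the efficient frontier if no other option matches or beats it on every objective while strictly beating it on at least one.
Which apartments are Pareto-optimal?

S1: not dominated (best walk score).
S2: not dominated (best rent).
S3: dominated by S5 (size 1567≥509, walk score 74≥72, rent 1790≤2038, commute 19≤44).
S4: dominated by S5 (size 1567≥1043, walk score 74≥58, rent 1790≤2209, commute 19≤42).
S5: not dominated (best size).
S6: dominated by S5 (size 1567≥950, walk score 74≥40, rent 1790≤3914, commute 19≤19).
S7: dominated by S5 (size 1567≥1248, walk score 74≥58, rent 1790≤2841, commute 19≤34).
S8: dominated by S5 (size 1567≥613, walk score 74≥73, rent 1790≤3563, commute 19≤39).
S9: not dominated.

S1, S2, S5, S9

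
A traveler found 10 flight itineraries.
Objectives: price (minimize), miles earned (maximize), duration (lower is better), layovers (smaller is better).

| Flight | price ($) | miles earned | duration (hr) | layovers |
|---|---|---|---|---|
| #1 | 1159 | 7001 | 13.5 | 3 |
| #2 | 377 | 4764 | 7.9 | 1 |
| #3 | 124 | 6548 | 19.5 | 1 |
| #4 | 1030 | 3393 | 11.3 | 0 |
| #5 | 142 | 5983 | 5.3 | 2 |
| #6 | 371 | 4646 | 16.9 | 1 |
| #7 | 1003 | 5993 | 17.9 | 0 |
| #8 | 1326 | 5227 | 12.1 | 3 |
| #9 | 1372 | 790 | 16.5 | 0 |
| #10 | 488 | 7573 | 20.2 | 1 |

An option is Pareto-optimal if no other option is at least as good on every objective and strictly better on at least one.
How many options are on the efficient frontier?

#1: not dominated.
#2: not dominated.
#3: not dominated (best price).
#4: not dominated.
#5: not dominated (best duration).
#6: not dominated.
#7: not dominated.
#8: dominated by #5 (price 142≤1326, miles earned 5983≥5227, duration 5.3≤12.1, layovers 2≤3).
#9: dominated by #4 (price 1030≤1372, miles earned 3393≥790, duration 11.3≤16.5, layovers 0≤0).
#10: not dominated (best miles earned).
Pareto-optimal: #1, #2, #3, #4, #5, #6, #7, #10 → 8.

8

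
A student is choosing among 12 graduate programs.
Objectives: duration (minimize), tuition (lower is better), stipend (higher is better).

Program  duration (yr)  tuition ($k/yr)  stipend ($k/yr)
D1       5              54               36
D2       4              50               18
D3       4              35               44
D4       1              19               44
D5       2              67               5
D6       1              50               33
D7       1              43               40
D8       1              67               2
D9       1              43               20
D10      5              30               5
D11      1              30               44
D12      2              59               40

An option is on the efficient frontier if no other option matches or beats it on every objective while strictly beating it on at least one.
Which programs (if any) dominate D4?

D1: worse on duration (5 vs 1).
D2: worse on duration (4 vs 1).
D3: worse on duration (4 vs 1).
D5: worse on duration (2 vs 1).
D6: worse on tuition (50 vs 19).
D7: worse on tuition (43 vs 19).
D8: worse on tuition (67 vs 19).
D9: worse on tuition (43 vs 19).
D10: worse on duration (5 vs 1).
D11: worse on tuition (30 vs 19).
D12: worse on duration (2 vs 1).
No option dominates D4.

none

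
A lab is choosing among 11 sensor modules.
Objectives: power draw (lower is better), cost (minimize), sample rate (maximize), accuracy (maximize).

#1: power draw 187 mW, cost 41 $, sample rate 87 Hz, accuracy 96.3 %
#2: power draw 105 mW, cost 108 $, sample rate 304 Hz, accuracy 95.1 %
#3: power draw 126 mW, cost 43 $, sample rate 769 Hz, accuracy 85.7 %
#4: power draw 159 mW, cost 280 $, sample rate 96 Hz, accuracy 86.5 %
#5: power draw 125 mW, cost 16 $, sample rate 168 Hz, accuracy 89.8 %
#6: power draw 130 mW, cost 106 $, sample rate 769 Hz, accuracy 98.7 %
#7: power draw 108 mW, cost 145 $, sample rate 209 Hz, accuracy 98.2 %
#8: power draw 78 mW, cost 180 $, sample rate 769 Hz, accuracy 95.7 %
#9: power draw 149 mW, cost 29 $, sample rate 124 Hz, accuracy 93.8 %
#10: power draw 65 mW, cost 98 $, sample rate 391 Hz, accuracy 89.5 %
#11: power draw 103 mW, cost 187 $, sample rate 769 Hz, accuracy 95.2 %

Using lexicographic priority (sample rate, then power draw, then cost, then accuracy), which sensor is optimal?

First maximize sample rate: best is 769, kept {#3, #6, #8, #11}.
Then minimize power draw: best is 78, kept {#8}.

#8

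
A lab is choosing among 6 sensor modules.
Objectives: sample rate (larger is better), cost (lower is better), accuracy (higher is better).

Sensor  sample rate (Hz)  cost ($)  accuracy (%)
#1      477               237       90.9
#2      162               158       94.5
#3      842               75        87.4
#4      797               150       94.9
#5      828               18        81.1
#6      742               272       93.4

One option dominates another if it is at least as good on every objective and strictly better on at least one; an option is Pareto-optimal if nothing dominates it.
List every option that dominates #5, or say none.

#1: worse on sample rate (477 vs 828).
#2: worse on sample rate (162 vs 828).
#3: worse on cost (75 vs 18).
#4: worse on sample rate (797 vs 828).
#6: worse on sample rate (742 vs 828).
No option dominates #5.

none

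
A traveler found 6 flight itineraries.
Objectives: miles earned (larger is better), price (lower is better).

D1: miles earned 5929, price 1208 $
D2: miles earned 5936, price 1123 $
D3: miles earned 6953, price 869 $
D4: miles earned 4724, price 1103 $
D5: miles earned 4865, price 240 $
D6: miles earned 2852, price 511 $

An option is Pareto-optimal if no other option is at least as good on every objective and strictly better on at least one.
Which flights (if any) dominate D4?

D3, D5

D3: miles earned 6953≥4724, price 869≤1103 — dominates D4.
D5: miles earned 4865≥4724, price 240≤1103 — dominates D4.
Others (D1, D2, D6) are each worse than D4 on at least one objective.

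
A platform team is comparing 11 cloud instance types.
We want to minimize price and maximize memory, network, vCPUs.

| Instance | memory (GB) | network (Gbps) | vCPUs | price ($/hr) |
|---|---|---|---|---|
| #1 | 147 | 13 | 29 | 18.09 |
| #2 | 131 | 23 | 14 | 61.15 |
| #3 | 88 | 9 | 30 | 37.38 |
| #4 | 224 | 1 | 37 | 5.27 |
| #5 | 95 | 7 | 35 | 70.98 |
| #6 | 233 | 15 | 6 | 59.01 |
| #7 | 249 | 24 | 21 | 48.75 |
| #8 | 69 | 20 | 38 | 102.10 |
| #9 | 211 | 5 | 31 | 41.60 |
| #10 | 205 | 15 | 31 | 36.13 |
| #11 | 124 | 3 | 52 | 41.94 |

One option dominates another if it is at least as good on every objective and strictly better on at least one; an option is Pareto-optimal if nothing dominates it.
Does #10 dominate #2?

#10 vs #2: #10 is worse on network (15 vs 23), so it does not dominate #2.

No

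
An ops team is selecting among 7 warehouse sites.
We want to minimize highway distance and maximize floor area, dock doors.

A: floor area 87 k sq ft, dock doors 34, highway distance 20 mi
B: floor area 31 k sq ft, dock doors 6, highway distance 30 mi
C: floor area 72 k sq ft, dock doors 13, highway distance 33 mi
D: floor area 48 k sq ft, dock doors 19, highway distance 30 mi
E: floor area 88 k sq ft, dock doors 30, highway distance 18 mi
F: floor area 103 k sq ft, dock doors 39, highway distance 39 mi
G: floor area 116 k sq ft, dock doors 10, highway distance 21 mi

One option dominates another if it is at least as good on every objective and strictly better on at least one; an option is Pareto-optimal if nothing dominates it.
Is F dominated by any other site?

No

A: worse on floor area (87 vs 103).
B: worse on floor area (31 vs 103).
C: worse on floor area (72 vs 103).
D: worse on floor area (48 vs 103).
E: worse on floor area (88 vs 103).
G: worse on dock doors (10 vs 39).
No option is at least as good as F on every objective and strictly better on one.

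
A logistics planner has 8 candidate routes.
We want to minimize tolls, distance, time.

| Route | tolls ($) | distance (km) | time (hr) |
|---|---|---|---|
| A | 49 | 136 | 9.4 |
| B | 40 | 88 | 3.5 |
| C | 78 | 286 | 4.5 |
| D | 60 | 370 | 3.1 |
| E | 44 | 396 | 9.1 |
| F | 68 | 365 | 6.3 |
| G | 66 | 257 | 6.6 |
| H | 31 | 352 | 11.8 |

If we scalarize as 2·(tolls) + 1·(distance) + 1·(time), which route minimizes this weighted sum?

B

A: 2·49 + 1·136 + 1·9.4 = 243.4
B: 2·40 + 1·88 + 1·3.5 = 171.5
C: 2·78 + 1·286 + 1·4.5 = 446.5
D: 2·60 + 1·370 + 1·3.1 = 493.1
E: 2·44 + 1·396 + 1·9.1 = 493.1
F: 2·68 + 1·365 + 1·6.3 = 507.3
G: 2·66 + 1·257 + 1·6.6 = 395.6
H: 2·31 + 1·352 + 1·11.8 = 425.8
Lowest: B at 171.5.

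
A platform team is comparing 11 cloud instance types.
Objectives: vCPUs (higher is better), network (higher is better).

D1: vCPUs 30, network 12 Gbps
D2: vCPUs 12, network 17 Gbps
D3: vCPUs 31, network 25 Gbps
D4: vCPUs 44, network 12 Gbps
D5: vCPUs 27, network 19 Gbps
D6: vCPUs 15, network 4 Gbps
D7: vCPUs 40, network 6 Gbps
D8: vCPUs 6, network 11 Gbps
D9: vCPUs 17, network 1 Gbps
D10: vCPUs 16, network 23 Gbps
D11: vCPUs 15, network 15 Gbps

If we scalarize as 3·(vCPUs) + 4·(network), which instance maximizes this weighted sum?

D1: 3·30 + 4·12 = 138
D2: 3·12 + 4·17 = 104
D3: 3·31 + 4·25 = 193
D4: 3·44 + 4·12 = 180
D5: 3·27 + 4·19 = 157
D6: 3·15 + 4·4 = 61
D7: 3·40 + 4·6 = 144
D8: 3·6 + 4·11 = 62
D9: 3·17 + 4·1 = 55
D10: 3·16 + 4·23 = 140
D11: 3·15 + 4·15 = 105
Highest: D3 at 193.

D3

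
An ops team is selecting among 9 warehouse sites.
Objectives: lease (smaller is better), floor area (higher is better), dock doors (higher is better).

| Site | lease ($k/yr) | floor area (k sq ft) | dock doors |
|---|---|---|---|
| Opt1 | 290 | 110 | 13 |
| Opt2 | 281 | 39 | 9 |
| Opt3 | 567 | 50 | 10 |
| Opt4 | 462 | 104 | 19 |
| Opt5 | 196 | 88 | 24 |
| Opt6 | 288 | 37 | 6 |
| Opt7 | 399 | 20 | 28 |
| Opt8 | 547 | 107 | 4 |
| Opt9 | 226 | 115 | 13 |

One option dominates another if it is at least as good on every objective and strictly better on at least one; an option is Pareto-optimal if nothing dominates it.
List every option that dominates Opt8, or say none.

Opt1: lease 290≤547, floor area 110≥107, dock doors 13≥4 — dominates Opt8.
Opt9: lease 226≤547, floor area 115≥107, dock doors 13≥4 — dominates Opt8.
Others (Opt2, Opt3, Opt4, Opt5, Opt6, Opt7) are each worse than Opt8 on at least one objective.

Opt1, Opt9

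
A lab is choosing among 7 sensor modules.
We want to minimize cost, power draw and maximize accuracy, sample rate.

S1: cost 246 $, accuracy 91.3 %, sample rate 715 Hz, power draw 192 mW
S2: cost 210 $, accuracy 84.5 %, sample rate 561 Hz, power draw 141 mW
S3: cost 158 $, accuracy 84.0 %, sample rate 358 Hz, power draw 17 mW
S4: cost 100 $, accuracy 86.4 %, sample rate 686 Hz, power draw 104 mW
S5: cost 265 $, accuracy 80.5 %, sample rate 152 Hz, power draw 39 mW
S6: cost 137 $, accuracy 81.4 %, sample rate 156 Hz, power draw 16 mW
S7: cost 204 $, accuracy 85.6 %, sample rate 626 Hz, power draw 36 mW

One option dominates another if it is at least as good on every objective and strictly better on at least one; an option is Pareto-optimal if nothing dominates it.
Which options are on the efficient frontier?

S1: not dominated (best accuracy).
S2: dominated by S4 (cost 100≤210, accuracy 86.4≥84.5, sample rate 686≥561, power draw 104≤141).
S3: not dominated.
S4: not dominated (best cost).
S5: dominated by S3 (cost 158≤265, accuracy 84.0≥80.5, sample rate 358≥152, power draw 17≤39).
S6: not dominated (best power draw).
S7: not dominated.

S1, S3, S4, S6, S7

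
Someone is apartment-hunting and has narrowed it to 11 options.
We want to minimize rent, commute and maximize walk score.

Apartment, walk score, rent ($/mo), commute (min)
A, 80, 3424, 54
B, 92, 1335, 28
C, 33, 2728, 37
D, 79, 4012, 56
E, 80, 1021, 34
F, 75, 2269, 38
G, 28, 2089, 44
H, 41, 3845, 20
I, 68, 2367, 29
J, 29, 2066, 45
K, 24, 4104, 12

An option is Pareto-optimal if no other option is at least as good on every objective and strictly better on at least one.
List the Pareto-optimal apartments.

B, E, H, K

A: dominated by B (walk score 92≥80, rent 1335≤3424, commute 28≤54).
B: not dominated (best walk score).
C: dominated by B (walk score 92≥33, rent 1335≤2728, commute 28≤37).
D: dominated by A (walk score 80≥79, rent 3424≤4012, commute 54≤56).
E: not dominated (best rent).
F: dominated by B (walk score 92≥75, rent 1335≤2269, commute 28≤38).
G: dominated by B (walk score 92≥28, rent 1335≤2089, commute 28≤44).
H: not dominated.
I: dominated by B (walk score 92≥68, rent 1335≤2367, commute 28≤29).
J: dominated by B (walk score 92≥29, rent 1335≤2066, commute 28≤45).
K: not dominated (best commute).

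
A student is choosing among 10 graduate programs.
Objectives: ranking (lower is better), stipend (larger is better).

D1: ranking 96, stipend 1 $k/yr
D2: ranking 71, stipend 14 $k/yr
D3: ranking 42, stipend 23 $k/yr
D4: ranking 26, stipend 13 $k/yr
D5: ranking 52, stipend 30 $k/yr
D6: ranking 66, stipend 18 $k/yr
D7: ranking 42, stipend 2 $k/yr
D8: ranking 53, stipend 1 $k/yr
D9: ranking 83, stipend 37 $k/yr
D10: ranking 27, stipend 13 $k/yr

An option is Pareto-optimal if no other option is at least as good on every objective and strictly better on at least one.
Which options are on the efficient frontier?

D1: dominated by D2 (ranking 71≤96, stipend 14≥1).
D2: dominated by D3 (ranking 42≤71, stipend 23≥14).
D3: not dominated.
D4: not dominated (best ranking).
D5: not dominated.
D6: dominated by D3 (ranking 42≤66, stipend 23≥18).
D7: dominated by D3 (ranking 42≤42, stipend 23≥2).
D8: dominated by D3 (ranking 42≤53, stipend 23≥1).
D9: not dominated (best stipend).
D10: dominated by D4 (ranking 26≤27, stipend 13≥13).

D3, D4, D5, D9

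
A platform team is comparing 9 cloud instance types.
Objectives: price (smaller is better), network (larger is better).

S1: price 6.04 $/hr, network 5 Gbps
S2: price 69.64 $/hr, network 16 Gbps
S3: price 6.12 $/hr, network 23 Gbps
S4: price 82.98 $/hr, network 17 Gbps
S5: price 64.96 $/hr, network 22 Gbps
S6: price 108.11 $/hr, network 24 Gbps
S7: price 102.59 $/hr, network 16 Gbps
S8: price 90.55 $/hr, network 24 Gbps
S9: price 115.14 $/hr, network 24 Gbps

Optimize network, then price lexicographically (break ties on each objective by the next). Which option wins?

S8

First maximize network: best is 24, kept {S6, S8, S9}.
Then minimize price: best is 90.55, kept {S8}.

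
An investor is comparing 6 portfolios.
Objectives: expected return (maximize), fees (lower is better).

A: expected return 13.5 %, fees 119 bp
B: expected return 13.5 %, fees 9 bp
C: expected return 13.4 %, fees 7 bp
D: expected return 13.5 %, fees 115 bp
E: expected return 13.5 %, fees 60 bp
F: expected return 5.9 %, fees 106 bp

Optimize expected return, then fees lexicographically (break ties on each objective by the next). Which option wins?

First maximize expected return: best is 13.5, kept {A, B, D, E}.
Then minimize fees: best is 9, kept {B}.

B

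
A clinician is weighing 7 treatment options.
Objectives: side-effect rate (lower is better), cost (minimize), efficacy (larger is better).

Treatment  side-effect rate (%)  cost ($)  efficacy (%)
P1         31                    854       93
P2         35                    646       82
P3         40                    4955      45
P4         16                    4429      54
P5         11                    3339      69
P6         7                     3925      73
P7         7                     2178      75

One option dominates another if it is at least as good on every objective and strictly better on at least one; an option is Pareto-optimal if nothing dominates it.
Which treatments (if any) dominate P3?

P1, P2, P4, P5, P6, P7

P1: side-effect rate 31≤40, cost 854≤4955, efficacy 93≥45 — dominates P3.
P2: side-effect rate 35≤40, cost 646≤4955, efficacy 82≥45 — dominates P3.
P4: side-effect rate 16≤40, cost 4429≤4955, efficacy 54≥45 — dominates P3.
P5: side-effect rate 11≤40, cost 3339≤4955, efficacy 69≥45 — dominates P3.
P6: side-effect rate 7≤40, cost 3925≤4955, efficacy 73≥45 — dominates P3.
P7: side-effect rate 7≤40, cost 2178≤4955, efficacy 75≥45 — dominates P3.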